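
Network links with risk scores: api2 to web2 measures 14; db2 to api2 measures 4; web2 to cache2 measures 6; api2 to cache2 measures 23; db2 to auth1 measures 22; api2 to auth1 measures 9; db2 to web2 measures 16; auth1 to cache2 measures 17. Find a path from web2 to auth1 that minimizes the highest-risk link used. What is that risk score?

14

Comparing a few candidate routes:
web2 - cache2 - auth1: max(6, 17) = 17
web2 - api2 - db2 - auth1: max(14, 4, 22) = 22
web2 - db2 - api2 - auth1: max(16, 4, 9) = 16
web2 - api2 - auth1: max(14, 9) = 14
web2 - db2 - auth1: max(16, 22) = 22
web2 - api2 - cache2 - auth1: max(14, 23, 17) = 23
Best route has worst link 14.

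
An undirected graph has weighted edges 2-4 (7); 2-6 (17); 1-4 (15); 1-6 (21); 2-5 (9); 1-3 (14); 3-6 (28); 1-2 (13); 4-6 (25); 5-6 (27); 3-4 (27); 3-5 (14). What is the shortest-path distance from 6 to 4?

24

Some routes from 6 to 4:
6 -> 4: 25
6 -> 1 -> 4: 21 + 15 = 36
6 -> 2 -> 4: 17 + 7 = 24
The minimum is 24.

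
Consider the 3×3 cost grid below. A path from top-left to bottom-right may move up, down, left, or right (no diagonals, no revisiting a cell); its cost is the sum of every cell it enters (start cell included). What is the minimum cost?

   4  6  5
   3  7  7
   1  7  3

Cheapest: [0,0] -> [1,0] -> [2,0] -> [2,1] -> [2,2]
  4 + 3 + 1 + 7 + 3 = 18

18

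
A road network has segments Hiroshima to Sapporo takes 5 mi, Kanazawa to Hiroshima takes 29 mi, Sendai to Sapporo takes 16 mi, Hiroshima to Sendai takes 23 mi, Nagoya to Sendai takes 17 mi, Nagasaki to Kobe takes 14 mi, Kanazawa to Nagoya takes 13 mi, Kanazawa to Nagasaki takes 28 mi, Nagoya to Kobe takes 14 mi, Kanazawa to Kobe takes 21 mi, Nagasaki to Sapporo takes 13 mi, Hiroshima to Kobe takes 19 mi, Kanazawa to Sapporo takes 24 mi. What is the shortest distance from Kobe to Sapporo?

24

Some routes from Kobe to Sapporo:
Kobe-Nagoya-Sendai-Sapporo: 14 + 17 + 16 = 47
Kobe-Nagoya-Kanazawa-Sapporo: 14 + 13 + 24 = 51
Kobe-Hiroshima-Sapporo: 19 + 5 = 24
Kobe-Kanazawa-Sapporo: 21 + 24 = 45
Kobe-Nagasaki-Sapporo: 14 + 13 = 27
Best route has total 24 mi.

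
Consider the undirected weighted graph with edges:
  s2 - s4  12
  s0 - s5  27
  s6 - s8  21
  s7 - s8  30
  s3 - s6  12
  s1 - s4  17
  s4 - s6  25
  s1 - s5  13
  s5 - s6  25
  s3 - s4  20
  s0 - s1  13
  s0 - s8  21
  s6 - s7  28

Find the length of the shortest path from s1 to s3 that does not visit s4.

50

Checking several routes:
s1 → s5 → s6 → s3: 13 + 25 + 12 = 50
s1 → s5 → s0 → s8 → s6 → s3: 13 + 27 + 21 + 21 + 12 = 94
s1 → s0 → s5 → s6 → s3: 13 + 27 + 25 + 12 = 77
s1 → s0 → s8 → s6 → s3: 13 + 21 + 21 + 12 = 67
Shortest: 50.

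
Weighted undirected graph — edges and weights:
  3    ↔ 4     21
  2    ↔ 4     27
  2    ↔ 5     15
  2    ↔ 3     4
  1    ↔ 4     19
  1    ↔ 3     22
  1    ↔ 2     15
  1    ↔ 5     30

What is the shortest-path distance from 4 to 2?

25

Comparing a few candidate routes:
4 → 2: 27
4 → 3 → 2: 21 + 4 = 25
4 → 1 → 3 → 2: 19 + 22 + 4 = 45
4 → 1 → 2: 19 + 15 = 34
The minimum is 25.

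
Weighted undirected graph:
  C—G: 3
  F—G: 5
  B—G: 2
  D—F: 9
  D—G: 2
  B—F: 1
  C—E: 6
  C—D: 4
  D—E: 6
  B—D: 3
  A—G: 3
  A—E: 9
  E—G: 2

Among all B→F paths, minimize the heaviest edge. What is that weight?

1

Comparing a few candidate routes:
B - D - G - F: max(3, 2, 5) = 5
B - D - C - G - F: max(3, 4, 3, 5) = 5
B - G - F: max(2, 5) = 5
B - D - E - G - F: max(3, 6, 2, 5) = 6
B - F: max(1) = 1
Smallest bottleneck: 1.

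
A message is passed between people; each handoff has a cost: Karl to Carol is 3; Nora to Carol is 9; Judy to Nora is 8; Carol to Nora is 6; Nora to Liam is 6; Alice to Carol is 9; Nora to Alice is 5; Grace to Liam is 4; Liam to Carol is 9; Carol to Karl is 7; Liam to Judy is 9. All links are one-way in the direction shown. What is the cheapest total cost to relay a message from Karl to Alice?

Candidate routes:
Karl→Carol→Nora→Alice: 3 + 6 + 5 = 14
The minimum is 14.

14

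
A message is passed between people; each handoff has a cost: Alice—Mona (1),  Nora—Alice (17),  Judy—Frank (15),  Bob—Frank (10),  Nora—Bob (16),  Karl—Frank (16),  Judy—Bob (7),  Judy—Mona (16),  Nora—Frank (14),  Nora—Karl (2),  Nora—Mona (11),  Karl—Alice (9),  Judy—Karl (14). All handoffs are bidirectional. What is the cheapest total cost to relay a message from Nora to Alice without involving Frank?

11

Checking several routes:
Nora -> Karl -> Judy -> Mona -> Alice: 2 + 14 + 16 + 1 = 33
Nora -> Mona -> Alice: 11 + 1 = 12
Nora -> Alice: 17
Nora -> Bob -> Judy -> Karl -> Alice: 16 + 7 + 14 + 9 = 46
Nora -> Bob -> Judy -> Mona -> Alice: 16 + 7 + 16 + 1 = 40
Nora -> Karl -> Alice: 2 + 9 = 11
Best route has total 11.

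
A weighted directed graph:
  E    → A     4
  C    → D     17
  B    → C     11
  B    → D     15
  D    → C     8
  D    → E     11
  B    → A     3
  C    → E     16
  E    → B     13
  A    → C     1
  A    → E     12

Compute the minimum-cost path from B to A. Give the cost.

Some routes from B to A:
B→D→E→A: 15 + 11 + 4 = 30
B→C→D→E→A: 11 + 17 + 11 + 4 = 43
B→C→E→A: 11 + 16 + 4 = 31
B→A: 3
Shortest: 3.

3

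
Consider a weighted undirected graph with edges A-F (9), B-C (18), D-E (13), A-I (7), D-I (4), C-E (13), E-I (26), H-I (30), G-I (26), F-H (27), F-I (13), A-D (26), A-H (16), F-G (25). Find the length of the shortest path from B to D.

44

Comparing a few candidate routes:
B → C → E → I → D: 18 + 13 + 26 + 4 = 61
B → C → E → D: 18 + 13 + 13 = 44
B → C → E → I → F → A → D: 18 + 13 + 26 + 13 + 9 + 26 = 105
B → C → E → I → A → D: 18 + 13 + 26 + 7 + 26 = 90
Shortest: 44.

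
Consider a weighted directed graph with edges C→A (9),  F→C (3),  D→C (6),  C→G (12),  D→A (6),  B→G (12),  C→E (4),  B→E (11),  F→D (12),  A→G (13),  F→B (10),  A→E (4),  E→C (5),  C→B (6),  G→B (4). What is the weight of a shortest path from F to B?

A few of the F→B routes:
F -> C -> G -> B: 3 + 12 + 4 = 19
F -> C -> B: 3 + 6 = 9
F -> B: 10
The minimum is 9.

9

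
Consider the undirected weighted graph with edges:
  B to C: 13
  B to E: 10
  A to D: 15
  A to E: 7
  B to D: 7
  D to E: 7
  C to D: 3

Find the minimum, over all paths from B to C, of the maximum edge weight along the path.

Candidate routes:
B → E → D → C: max(10, 7, 3) = 10
B → C: max(13) = 13
B → D → C: max(7, 3) = 7
B → E → A → D → C: max(10, 7, 15, 3) = 15
Smallest bottleneck: 7.

7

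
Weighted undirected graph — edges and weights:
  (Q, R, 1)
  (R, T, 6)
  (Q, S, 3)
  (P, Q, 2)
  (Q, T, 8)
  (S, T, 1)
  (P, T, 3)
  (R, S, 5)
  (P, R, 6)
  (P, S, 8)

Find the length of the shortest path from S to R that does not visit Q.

A few of the S→R routes:
S -> T -> R: 1 + 6 = 7
S -> T -> P -> R: 1 + 3 + 6 = 10
S -> R: 5
The minimum is 5.

5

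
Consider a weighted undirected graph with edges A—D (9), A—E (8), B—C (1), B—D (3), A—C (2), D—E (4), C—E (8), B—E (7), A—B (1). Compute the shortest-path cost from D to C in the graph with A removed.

Routes from D to C avoiding A:
D-E-C: 4 + 8 = 12
D-B-C: 3 + 1 = 4
D-B-E-C: 3 + 7 + 8 = 18
D-E-B-C: 4 + 7 + 1 = 12
Shortest: 4.

4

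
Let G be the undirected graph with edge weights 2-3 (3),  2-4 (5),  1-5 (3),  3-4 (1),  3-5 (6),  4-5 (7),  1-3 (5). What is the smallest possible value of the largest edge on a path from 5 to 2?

5

Comparing a few candidate routes:
5 - 1 - 3 - 4 - 2: max(3, 5, 1, 5) = 5
5 - 3 - 4 - 2: max(6, 1, 5) = 6
5 - 1 - 3 - 2: max(3, 5, 3) = 5
The minimum achievable maximum is 5.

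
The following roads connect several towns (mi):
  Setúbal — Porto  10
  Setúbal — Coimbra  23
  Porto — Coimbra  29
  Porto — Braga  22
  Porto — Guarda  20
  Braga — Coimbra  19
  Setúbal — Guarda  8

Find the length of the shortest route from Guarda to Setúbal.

Paths from Guarda to Setúbal:
Guarda-Porto-Coimbra-Setúbal: 20 + 29 + 23 = 72
Guarda-Setúbal: 8
Guarda-Porto-Braga-Coimbra-Setúbal: 20 + 22 + 19 + 23 = 84
Guarda-Porto-Setúbal: 20 + 10 = 30
Shortest: 8 mi.

8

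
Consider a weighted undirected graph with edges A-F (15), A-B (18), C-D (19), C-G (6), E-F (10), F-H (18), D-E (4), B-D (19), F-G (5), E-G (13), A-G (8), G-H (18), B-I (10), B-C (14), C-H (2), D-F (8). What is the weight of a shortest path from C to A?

A few of the C→A routes:
C -> G -> F -> A: 6 + 5 + 15 = 26
C -> H -> G -> A: 2 + 18 + 8 = 28
C -> G -> A: 6 + 8 = 14
C -> B -> A: 14 + 18 = 32
C -> H -> F -> G -> A: 2 + 18 + 5 + 8 = 33
Shortest: 14.

14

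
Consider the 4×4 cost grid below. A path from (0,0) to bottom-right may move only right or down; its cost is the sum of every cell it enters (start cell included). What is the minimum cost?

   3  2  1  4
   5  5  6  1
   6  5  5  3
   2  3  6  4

One optimal route is (0,0)→(0,1)→(0,2)→(0,3)→(1,3)→(2,3)→(3,3).
Its cost is 3 + 2 + 1 + 4 + 1 + 3 + 4 = 18.

18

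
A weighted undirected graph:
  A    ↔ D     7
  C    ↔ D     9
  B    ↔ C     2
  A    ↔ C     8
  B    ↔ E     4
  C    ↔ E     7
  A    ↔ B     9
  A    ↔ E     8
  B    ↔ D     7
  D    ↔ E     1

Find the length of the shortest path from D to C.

7

A few of the D→C routes:
D -> B -> C: 7 + 2 = 9
D -> E -> C: 1 + 7 = 8
D -> C: 9
D -> E -> B -> C: 1 + 4 + 2 = 7
D -> A -> C: 7 + 8 = 15
Shortest: 7.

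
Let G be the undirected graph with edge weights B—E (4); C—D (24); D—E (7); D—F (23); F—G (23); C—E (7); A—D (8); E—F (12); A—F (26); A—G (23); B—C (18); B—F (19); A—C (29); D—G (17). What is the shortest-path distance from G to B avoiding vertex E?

Some routes from G to B avoiding E:
G - D - F - B: 17 + 23 + 19 = 59
G - D - C - B: 17 + 24 + 18 = 59
G - F - B: 23 + 19 = 42
Shortest: 42.

42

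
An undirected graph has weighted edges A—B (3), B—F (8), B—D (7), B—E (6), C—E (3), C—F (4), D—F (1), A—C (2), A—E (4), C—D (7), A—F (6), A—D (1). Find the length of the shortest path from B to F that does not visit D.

Checking several routes:
B → A → C → F: 3 + 2 + 4 = 9
B → A → F: 3 + 6 = 9
B → F: 8
The minimum is 8.

8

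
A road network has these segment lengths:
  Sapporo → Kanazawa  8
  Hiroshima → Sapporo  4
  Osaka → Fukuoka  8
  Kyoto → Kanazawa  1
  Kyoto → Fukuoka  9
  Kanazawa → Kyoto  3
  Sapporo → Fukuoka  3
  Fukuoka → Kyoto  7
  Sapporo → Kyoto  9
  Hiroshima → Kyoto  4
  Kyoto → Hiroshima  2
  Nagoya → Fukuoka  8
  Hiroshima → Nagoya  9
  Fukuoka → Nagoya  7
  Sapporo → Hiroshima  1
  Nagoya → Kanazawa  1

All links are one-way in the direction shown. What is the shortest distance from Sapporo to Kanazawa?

6

Some routes from Sapporo to Kanazawa:
Sapporo→Hiroshima→Kyoto→Kanazawa: 1 + 4 + 1 = 6
Sapporo→Kanazawa: 8
Sapporo→Kyoto→Kanazawa: 9 + 1 = 10
Best route has total 6.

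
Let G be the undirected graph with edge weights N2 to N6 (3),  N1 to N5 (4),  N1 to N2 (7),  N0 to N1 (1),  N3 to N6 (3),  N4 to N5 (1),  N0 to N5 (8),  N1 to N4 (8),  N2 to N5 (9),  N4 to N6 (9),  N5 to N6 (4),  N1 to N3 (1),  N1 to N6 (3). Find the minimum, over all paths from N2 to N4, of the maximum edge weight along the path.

A few of the N2→N4 routes:
N2→N6→N3→N1→N5→N4: max(3, 3, 1, 4, 1) = 4
N2→N6→N1→N5→N4: max(3, 3, 4, 1) = 4
N2→N6→N5→N4: max(3, 4, 1) = 4
N2→N1→N6→N5→N4: max(7, 3, 4, 1) = 7
N2→N1→N5→N4: max(7, 4, 1) = 7
The minimum achievable maximum is 4.

4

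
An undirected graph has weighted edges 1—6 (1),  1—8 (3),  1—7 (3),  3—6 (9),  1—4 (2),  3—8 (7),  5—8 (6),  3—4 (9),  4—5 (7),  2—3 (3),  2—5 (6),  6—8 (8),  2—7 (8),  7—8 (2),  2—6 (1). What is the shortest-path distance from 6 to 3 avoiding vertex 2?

Some routes from 6 to 3 avoiding 2:
6-1-7-8-3: 1 + 3 + 2 + 7 = 13
6-1-4-3: 1 + 2 + 9 = 12
6-3: 9
6-1-8-3: 1 + 3 + 7 = 11
6-8-3: 8 + 7 = 15
Shortest: 9.

9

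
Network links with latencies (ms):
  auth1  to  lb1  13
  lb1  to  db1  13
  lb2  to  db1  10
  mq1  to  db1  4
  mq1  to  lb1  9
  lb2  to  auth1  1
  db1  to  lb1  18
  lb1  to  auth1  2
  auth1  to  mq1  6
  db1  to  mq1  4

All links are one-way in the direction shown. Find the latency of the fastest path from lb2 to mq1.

7

Routes from lb2 to mq1:
lb2 - db1 - mq1: 10 + 4 = 14
lb2 - auth1 - mq1: 1 + 6 = 7
lb2 - db1 - lb1 - auth1 - mq1: 10 + 18 + 2 + 6 = 36
lb2 - auth1 - lb1 - db1 - mq1: 1 + 13 + 13 + 4 = 31
Best route has total 7 ms.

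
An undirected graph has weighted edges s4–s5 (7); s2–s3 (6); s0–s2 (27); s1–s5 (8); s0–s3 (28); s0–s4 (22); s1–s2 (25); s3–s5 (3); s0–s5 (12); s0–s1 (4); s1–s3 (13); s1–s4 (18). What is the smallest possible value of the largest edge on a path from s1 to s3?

8

Checking several routes:
s1-s3: max(13) = 13
s1-s0-s5-s3: max(4, 12, 3) = 12
s1-s5-s3: max(8, 3) = 8
Best route has worst link 8.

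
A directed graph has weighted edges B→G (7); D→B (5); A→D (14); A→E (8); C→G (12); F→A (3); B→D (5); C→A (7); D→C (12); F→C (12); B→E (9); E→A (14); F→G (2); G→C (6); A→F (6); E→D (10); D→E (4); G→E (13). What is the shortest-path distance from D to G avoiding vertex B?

24

Comparing a few candidate routes:
D -> C -> A -> F -> G: 12 + 7 + 6 + 2 = 27
D -> E -> A -> F -> G: 4 + 14 + 6 + 2 = 26
D -> C -> G: 12 + 12 = 24
The minimum is 24.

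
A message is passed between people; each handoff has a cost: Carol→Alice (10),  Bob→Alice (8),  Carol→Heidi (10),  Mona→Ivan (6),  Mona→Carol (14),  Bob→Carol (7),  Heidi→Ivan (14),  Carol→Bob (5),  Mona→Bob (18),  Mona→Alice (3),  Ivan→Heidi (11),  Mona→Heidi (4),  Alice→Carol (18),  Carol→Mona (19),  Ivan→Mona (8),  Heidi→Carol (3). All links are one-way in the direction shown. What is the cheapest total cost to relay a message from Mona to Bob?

12

Checking several routes:
Mona -> Heidi -> Carol -> Bob: 4 + 3 + 5 = 12
Mona -> Carol -> Bob: 14 + 5 = 19
Mona -> Bob: 18
Shortest: 12.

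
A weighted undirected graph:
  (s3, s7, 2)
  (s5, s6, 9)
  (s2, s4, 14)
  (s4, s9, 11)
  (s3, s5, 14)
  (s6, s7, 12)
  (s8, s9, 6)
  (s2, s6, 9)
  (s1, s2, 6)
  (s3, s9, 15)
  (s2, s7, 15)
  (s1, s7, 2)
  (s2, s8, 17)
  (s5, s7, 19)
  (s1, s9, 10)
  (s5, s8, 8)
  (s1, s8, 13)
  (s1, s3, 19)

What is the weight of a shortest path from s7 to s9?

Checking several routes:
s7→s3→s5→s8→s9: 2 + 14 + 8 + 6 = 30
s7→s2→s1→s9: 15 + 6 + 10 = 31
s7→s1→s9: 2 + 10 = 12
s7→s1→s8→s9: 2 + 13 + 6 = 21
s7→s3→s9: 2 + 15 = 17
s7→s1→s2→s8→s9: 2 + 6 + 17 + 6 = 31
Best route has total 12.

12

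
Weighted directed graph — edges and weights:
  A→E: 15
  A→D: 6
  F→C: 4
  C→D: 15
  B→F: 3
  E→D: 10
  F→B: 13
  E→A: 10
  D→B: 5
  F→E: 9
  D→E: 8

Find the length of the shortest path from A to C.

18

Paths from A to C:
A→D→B→F→C: 6 + 5 + 3 + 4 = 18
A→E→D→B→F→C: 15 + 10 + 5 + 3 + 4 = 37
The minimum is 18.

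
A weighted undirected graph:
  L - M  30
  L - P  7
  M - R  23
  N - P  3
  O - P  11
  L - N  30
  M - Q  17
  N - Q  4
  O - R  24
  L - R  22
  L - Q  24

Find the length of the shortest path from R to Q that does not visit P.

Some routes from R to Q avoiding P:
R-L-Q: 22 + 24 = 46
R-M-L-Q: 23 + 30 + 24 = 77
R-M-Q: 23 + 17 = 40
R-L-N-Q: 22 + 30 + 4 = 56
R-L-M-Q: 22 + 30 + 17 = 69
The minimum is 40.

40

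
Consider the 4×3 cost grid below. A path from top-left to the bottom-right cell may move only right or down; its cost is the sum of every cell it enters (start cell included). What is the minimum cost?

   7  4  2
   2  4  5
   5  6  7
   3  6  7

Cheapest: r0c0 -> r1c0 -> r2c0 -> r3c0 -> r3c1 -> r3c2
  7 + 2 + 5 + 3 + 6 + 7 = 30
(Top row then right column would cost 32.)

30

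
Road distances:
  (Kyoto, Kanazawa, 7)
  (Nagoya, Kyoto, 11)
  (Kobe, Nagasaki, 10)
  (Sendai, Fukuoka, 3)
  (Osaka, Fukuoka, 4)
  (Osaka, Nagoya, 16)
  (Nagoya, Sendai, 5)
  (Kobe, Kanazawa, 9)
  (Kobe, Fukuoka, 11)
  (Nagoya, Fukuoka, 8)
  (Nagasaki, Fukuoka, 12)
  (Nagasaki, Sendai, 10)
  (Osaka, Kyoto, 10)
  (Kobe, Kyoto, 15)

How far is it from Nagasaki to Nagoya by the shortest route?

Some routes from Nagasaki to Nagoya:
Nagasaki - Sendai - Nagoya: 10 + 5 = 15
Nagasaki - Fukuoka - Nagoya: 12 + 8 = 20
Nagasaki - Fukuoka - Sendai - Nagoya: 12 + 3 + 5 = 20
The minimum is 15.

15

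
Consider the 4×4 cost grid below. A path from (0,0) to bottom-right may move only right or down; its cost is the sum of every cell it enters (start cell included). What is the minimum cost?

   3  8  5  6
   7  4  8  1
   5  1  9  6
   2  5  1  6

Cheapest: (0,0) → (1,0) → (1,1) → (2,1) → (3,1) → (3,2) → (3,3)
  3 + 7 + 4 + 1 + 5 + 1 + 6 = 27

27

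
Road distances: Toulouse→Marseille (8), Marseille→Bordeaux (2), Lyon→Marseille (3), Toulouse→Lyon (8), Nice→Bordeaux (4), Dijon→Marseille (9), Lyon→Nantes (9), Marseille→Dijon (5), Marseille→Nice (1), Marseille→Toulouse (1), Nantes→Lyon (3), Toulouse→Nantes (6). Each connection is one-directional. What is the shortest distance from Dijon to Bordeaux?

11

Paths from Dijon to Bordeaux:
Dijon → Marseille → Bordeaux: 9 + 2 = 11
Dijon → Marseille → Nice → Bordeaux: 9 + 1 + 4 = 14
Best route has total 11.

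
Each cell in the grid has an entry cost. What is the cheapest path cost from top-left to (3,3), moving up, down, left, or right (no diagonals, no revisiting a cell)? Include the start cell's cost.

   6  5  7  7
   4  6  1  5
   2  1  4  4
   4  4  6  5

26

Take r0c0→r1c0→r2c0→r2c1→r2c2→r2c3→r3c3 for a total of 6 + 4 + 2 + 1 + 4 + 4 + 5 = 26.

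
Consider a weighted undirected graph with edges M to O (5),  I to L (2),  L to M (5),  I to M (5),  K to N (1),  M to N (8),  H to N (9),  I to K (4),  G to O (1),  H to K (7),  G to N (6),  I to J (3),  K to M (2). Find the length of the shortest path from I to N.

Some routes from I to N:
I-M-K-N: 5 + 2 + 1 = 8
I-K-N: 4 + 1 = 5
I-M-N: 5 + 8 = 13
I-K-M-N: 4 + 2 + 8 = 14
I-L-M-K-N: 2 + 5 + 2 + 1 = 10
Shortest: 5.

5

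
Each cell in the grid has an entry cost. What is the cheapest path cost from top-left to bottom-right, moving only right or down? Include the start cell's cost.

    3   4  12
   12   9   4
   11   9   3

One optimal route is r0c0→r0c1→r1c1→r1c2→r2c2.
Its cost is 3 + 4 + 9 + 4 + 3 = 23.
(Top row then right column would cost 26.)

23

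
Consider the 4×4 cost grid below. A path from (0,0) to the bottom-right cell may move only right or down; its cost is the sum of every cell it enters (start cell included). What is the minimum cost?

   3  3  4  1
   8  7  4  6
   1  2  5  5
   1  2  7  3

25

One optimal route is r0c0 r0c1 r0c2 r0c3 r1c3 r2c3 r3c3.
Its cost is 3 + 3 + 4 + 1 + 6 + 5 + 3 = 25.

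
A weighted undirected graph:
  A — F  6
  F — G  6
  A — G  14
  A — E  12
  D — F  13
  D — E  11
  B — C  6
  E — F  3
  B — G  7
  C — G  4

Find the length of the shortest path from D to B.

Comparing a few candidate routes:
D - F - G - B: 13 + 6 + 7 = 26
D - E - F - G - B: 11 + 3 + 6 + 7 = 27
D - F - G - C - B: 13 + 6 + 4 + 6 = 29
The minimum is 26.

26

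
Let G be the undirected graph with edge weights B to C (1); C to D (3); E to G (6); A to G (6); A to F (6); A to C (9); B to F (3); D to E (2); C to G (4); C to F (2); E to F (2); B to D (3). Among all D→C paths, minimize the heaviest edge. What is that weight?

A few of the D→C routes:
D → E → F → B → C: max(2, 2, 3, 1) = 3
D → E → F → C: max(2, 2, 2) = 2
D → B → C: max(3, 1) = 3
D → C: max(3) = 3
D → B → F → E → G → C: max(3, 3, 2, 6, 4) = 6
D → B → F → C: max(3, 3, 2) = 3
Best route has worst link 2.

2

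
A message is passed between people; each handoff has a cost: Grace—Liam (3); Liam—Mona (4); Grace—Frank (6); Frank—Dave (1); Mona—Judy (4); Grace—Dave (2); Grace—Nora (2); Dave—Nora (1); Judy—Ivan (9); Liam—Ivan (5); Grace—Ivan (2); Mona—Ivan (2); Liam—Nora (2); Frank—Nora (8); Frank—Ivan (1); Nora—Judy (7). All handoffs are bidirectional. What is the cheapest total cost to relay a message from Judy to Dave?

8

Comparing a few candidate routes:
Judy-Nora-Dave: 7 + 1 = 8
Judy-Mona-Ivan-Grace-Dave: 4 + 2 + 2 + 2 = 10
Judy-Mona-Ivan-Frank-Dave: 4 + 2 + 1 + 1 = 8
Judy-Mona-Liam-Nora-Dave: 4 + 4 + 2 + 1 = 11
The minimum is 8.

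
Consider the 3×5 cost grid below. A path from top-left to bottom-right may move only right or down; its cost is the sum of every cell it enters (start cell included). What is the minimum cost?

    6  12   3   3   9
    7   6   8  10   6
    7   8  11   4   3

41

Best path: [0,0] [0,1] [0,2] [0,3] [1,3] [2,3] [2,4]
Cost: 6 + 12 + 3 + 3 + 10 + 4 + 3 = 41
(Top row then right column would cost 42.)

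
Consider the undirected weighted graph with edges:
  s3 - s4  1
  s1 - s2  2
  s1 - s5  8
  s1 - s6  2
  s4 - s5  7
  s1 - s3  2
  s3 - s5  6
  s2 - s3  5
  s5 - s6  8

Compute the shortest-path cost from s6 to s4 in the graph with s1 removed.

15

Candidate routes:
s6→s5→s3→s4: 8 + 6 + 1 = 15
s6→s5→s4: 8 + 7 = 15
Shortest: 15.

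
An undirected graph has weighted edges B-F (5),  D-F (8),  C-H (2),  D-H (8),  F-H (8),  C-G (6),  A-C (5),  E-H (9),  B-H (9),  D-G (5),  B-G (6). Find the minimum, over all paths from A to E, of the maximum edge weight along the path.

9

A few of the A→E routes:
A → C → G → B → F → D → H → E: max(5, 6, 6, 5, 8, 8, 9) = 9
A → C → G → D → H → E: max(5, 6, 5, 8, 9) = 9
A → C → G → D → F → H → E: max(5, 6, 5, 8, 8, 9) = 9
A → C → G → D → F → B → H → E: max(5, 6, 5, 8, 5, 9, 9) = 9
Smallest bottleneck: 9.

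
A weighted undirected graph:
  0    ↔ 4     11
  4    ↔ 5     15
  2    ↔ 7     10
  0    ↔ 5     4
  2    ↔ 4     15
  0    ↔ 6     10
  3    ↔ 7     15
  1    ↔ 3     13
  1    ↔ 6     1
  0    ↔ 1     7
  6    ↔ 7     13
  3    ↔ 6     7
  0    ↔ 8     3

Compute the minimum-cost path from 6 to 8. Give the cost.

11

A few of the 6→8 routes:
6 -> 7 -> 3 -> 1 -> 0 -> 8: 13 + 15 + 13 + 7 + 3 = 51
6 -> 7 -> 2 -> 4 -> 0 -> 8: 13 + 10 + 15 + 11 + 3 = 52
6 -> 1 -> 0 -> 8: 1 + 7 + 3 = 11
6 -> 0 -> 8: 10 + 3 = 13
6 -> 3 -> 1 -> 0 -> 8: 7 + 13 + 7 + 3 = 30
Best route has total 11.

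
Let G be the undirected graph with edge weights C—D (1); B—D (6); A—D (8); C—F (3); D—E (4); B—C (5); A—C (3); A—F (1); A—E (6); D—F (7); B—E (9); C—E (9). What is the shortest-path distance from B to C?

A few of the B→C routes:
B-C: 5
B-D-F-A-C: 6 + 7 + 1 + 3 = 17
B-D-A-C: 6 + 8 + 3 = 17
B-D-F-C: 6 + 7 + 3 = 16
B-D-C: 6 + 1 = 7
B-E-D-C: 9 + 4 + 1 = 14
The minimum is 5.

5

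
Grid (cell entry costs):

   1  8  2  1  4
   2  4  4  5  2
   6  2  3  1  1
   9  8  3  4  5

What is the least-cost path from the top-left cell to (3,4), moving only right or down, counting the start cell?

Best path: [0,0] → [1,0] → [1,1] → [2,1] → [2,2] → [2,3] → [2,4] → [3,4]
Cost: 1 + 2 + 4 + 2 + 3 + 1 + 1 + 5 = 19

19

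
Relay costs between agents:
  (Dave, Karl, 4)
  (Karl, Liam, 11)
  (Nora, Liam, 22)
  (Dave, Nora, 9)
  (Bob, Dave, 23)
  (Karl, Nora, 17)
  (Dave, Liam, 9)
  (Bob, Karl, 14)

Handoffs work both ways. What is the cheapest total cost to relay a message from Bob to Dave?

Candidate routes:
Bob -> Karl -> Liam -> Nora -> Dave: 14 + 11 + 22 + 9 = 56
Bob -> Karl -> Nora -> Liam -> Dave: 14 + 17 + 22 + 9 = 62
Bob -> Karl -> Dave: 14 + 4 = 18
Bob -> Karl -> Liam -> Dave: 14 + 11 + 9 = 34
Bob -> Dave: 23
Bob -> Karl -> Nora -> Dave: 14 + 17 + 9 = 40
Shortest: 18.

18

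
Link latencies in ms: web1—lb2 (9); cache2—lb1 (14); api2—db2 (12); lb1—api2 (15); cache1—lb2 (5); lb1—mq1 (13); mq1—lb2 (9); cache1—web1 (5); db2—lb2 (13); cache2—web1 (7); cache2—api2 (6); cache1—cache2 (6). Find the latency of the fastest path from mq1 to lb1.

13

Some routes from mq1 to lb1:
mq1 - lb2 - cache1 - cache2 - lb1: 9 + 5 + 6 + 14 = 34
mq1 - lb1: 13
mq1 - lb2 - web1 - cache2 - lb1: 9 + 9 + 7 + 14 = 39
The minimum is 13 ms.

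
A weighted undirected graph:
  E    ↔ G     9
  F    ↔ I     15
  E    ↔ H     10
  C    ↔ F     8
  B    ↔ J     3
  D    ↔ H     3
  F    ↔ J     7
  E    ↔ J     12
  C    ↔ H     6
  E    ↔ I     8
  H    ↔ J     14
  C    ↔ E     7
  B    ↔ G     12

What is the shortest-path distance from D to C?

Comparing a few candidate routes:
D→H→E→C: 3 + 10 + 7 = 20
D→H→J→F→C: 3 + 14 + 7 + 8 = 32
D→H→E→I→F→C: 3 + 10 + 8 + 15 + 8 = 44
D→H→C: 3 + 6 = 9
D→H→J→E→C: 3 + 14 + 12 + 7 = 36
D→H→E→J→F→C: 3 + 10 + 12 + 7 + 8 = 40
Shortest: 9.

9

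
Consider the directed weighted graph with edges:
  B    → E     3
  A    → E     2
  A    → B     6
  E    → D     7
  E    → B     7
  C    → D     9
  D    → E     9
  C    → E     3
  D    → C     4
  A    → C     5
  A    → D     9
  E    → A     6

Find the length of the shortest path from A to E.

2

Comparing a few candidate routes:
A → E: 2
A → B → E: 6 + 3 = 9
A → C → E: 5 + 3 = 8
A → D → C → E: 9 + 4 + 3 = 16
The minimum is 2.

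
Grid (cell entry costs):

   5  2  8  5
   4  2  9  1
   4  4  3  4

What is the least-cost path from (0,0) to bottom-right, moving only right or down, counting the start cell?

20

Best path: (0,0) → (0,1) → (1,1) → (2,1) → (2,2) → (2,3)
Cost: 5 + 2 + 2 + 4 + 3 + 4 = 20
(Top row then right column would cost 25.)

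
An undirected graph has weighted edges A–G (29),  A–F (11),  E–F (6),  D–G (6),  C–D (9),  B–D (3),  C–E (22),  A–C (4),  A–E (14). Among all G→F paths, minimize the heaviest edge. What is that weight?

11

Some routes from G to F:
G→D→C→E→F: max(6, 9, 22, 6) = 22
G→D→C→A→E→F: max(6, 9, 4, 14, 6) = 14
G→D→C→A→F: max(6, 9, 4, 11) = 11
G→A→F: max(29, 11) = 29
G→D→C→E→A→F: max(6, 9, 22, 14, 11) = 22
Best route has worst link 11.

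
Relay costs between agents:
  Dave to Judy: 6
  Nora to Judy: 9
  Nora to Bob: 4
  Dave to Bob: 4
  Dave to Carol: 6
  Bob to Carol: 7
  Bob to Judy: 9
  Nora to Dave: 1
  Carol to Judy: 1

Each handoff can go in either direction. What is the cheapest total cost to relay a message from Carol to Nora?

7

Comparing a few candidate routes:
Carol → Bob → Nora: 7 + 4 = 11
Carol → Judy → Dave → Nora: 1 + 6 + 1 = 8
Carol → Judy → Nora: 1 + 9 = 10
Carol → Dave → Nora: 6 + 1 = 7
The minimum is 7.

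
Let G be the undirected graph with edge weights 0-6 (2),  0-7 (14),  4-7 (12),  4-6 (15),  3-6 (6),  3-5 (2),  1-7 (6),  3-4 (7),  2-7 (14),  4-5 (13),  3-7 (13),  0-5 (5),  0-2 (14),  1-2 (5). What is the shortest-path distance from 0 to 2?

14

Comparing a few candidate routes:
0 → 7 → 1 → 2: 14 + 6 + 5 = 25
0 → 7 → 2: 14 + 14 = 28
0 → 2: 14
0 → 5 → 3 → 7 → 1 → 2: 5 + 2 + 13 + 6 + 5 = 31
Best route has total 14.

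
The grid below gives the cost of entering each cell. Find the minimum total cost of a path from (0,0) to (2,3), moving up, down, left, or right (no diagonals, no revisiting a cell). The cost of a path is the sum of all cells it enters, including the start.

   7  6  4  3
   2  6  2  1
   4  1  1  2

Best path: [0,0]→[1,0]→[2,0]→[2,1]→[2,2]→[2,3]
Cost: 7 + 2 + 4 + 1 + 1 + 2 = 17

17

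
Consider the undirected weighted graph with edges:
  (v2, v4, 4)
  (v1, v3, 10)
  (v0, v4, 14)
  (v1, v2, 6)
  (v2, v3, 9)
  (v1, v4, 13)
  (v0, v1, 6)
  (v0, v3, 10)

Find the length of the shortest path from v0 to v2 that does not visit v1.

18

Candidate routes:
v0 → v4 → v2: 14 + 4 = 18
v0 → v3 → v2: 10 + 9 = 19
Shortest: 18.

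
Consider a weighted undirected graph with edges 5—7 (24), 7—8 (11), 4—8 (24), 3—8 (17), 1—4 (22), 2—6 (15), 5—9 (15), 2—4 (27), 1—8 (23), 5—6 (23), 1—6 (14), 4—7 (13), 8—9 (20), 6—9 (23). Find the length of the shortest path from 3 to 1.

40

Comparing a few candidate routes:
3 → 8 → 7 → 4 → 1: 17 + 11 + 13 + 22 = 63
3 → 8 → 9 → 6 → 1: 17 + 20 + 23 + 14 = 74
3 → 8 → 1: 17 + 23 = 40
3 → 8 → 4 → 1: 17 + 24 + 22 = 63
Shortest: 40.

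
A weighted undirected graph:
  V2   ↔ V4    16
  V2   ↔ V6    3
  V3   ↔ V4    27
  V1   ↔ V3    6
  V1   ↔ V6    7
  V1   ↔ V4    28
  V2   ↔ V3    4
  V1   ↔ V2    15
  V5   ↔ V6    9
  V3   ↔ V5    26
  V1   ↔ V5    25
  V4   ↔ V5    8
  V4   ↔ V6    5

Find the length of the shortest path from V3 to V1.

A few of the V3→V1 routes:
V3→V2→V1: 4 + 15 = 19
V3→V2→V6→V1: 4 + 3 + 7 = 14
V3→V2→V4→V6→V1: 4 + 16 + 5 + 7 = 32
V3→V1: 6
V3→V4→V6→V1: 27 + 5 + 7 = 39
Best route has total 6.

6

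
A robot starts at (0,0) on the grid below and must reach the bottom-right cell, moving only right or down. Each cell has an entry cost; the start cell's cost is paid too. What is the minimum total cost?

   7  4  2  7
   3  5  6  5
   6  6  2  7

Take (0,0) -> (0,1) -> (0,2) -> (1,2) -> (2,2) -> (2,3) for a total of 7 + 4 + 2 + 6 + 2 + 7 = 28.
(Top row then right column would cost 32.)

28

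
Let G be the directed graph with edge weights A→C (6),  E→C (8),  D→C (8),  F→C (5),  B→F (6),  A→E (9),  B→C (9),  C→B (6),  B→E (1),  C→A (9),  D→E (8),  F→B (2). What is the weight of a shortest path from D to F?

20

Paths from D to F:
D - E - C - B - F: 8 + 8 + 6 + 6 = 28
D - C - B - F: 8 + 6 + 6 = 20
The minimum is 20.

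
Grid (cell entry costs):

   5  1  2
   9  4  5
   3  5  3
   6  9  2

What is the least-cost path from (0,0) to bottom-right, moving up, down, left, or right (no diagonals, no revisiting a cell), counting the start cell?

18

Best path: [0,0]→[0,1]→[0,2]→[1,2]→[2,2]→[3,2]
Cost: 5 + 1 + 2 + 5 + 3 + 2 = 18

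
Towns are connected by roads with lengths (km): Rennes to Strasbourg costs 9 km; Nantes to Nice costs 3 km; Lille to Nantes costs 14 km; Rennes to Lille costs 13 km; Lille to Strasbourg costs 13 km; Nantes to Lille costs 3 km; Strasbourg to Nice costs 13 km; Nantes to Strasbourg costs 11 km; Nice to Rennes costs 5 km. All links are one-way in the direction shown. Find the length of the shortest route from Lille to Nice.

Paths from Lille to Nice:
Lille → Strasbourg → Nice: 13 + 13 = 26
Lille → Nantes → Nice: 14 + 3 = 17
Lille → Nantes → Strasbourg → Nice: 14 + 11 + 13 = 38
Best route has total 17 km.

17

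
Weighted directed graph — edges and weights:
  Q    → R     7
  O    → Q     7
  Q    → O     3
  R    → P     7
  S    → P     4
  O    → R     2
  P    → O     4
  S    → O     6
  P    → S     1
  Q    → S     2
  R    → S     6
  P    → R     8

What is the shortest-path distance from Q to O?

Comparing a few candidate routes:
Q - R - S - O: 7 + 6 + 6 = 19
Q - O: 3
Q - R - P - O: 7 + 7 + 4 = 18
Q - R - S - P - O: 7 + 6 + 4 + 4 = 21
Q - S - O: 2 + 6 = 8
Q - S - P - O: 2 + 4 + 4 = 10
The minimum is 3.

3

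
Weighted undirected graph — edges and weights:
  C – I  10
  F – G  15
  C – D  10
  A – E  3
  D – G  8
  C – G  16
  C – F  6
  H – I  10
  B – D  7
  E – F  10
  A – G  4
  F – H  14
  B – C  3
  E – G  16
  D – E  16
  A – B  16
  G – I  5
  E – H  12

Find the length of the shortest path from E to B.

19

A few of the E→B routes:
E→A→G→I→C→B: 3 + 4 + 5 + 10 + 3 = 25
E→D→B: 16 + 7 = 23
E→A→G→D→B: 3 + 4 + 8 + 7 = 22
E→A→B: 3 + 16 = 19
E→F→C→B: 10 + 6 + 3 = 19
Shortest: 19.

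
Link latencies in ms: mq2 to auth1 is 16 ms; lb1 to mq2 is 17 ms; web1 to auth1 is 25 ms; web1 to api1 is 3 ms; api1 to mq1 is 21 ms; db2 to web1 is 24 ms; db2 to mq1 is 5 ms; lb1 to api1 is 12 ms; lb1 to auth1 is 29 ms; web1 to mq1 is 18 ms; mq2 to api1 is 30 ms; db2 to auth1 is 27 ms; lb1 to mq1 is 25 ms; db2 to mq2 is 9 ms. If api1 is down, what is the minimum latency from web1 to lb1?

43

Some routes from web1 to lb1 avoiding api1:
web1 - db2 - mq2 - lb1: 24 + 9 + 17 = 50
web1 - mq1 - db2 - mq2 - lb1: 18 + 5 + 9 + 17 = 49
web1 - mq1 - lb1: 18 + 25 = 43
The minimum is 43 ms.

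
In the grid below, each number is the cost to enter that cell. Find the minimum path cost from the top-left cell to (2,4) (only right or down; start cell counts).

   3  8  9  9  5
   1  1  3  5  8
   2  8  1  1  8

One optimal route is (0,0) (1,0) (1,1) (1,2) (2,2) (2,3) (2,4).
Its cost is 3 + 1 + 1 + 3 + 1 + 1 + 8 = 18.
(Top row then right column would cost 50.)

18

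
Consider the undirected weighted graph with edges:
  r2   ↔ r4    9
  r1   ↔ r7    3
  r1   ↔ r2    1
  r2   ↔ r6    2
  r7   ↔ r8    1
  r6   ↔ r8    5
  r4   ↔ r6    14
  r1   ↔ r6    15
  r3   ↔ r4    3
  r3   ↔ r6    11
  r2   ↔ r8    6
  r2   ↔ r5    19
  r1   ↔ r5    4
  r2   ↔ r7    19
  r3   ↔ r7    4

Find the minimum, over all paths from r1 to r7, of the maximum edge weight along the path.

Comparing a few candidate routes:
r1 - r2 - r6 - r8 - r7: max(1, 2, 5, 1) = 5
r1 - r2 - r8 - r7: max(1, 6, 1) = 6
r1 - r7: max(3) = 3
The minimum achievable maximum is 3.

3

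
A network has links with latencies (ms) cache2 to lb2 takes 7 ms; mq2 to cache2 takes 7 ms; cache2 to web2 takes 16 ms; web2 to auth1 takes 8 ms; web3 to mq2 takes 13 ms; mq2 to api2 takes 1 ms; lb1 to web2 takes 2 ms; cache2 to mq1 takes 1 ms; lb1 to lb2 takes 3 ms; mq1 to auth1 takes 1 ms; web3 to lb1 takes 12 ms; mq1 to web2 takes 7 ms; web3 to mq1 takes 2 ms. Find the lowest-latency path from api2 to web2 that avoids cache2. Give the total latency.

23

Routes from api2 to web2 avoiding cache2:
api2-mq2-web3-mq1-web2: 1 + 13 + 2 + 7 = 23
api2-mq2-web3-lb1-web2: 1 + 13 + 12 + 2 = 28
api2-mq2-web3-mq1-auth1-web2: 1 + 13 + 2 + 1 + 8 = 25
Shortest: 23 ms.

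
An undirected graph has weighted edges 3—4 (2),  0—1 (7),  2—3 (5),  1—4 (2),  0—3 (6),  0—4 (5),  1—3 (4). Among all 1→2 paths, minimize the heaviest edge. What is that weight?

A few of the 1→2 routes:
1→4→0→3→2: max(2, 5, 6, 5) = 6
1→4→3→2: max(2, 2, 5) = 5
1→0→3→2: max(7, 6, 5) = 7
1→3→2: max(4, 5) = 5
The minimum achievable maximum is 5.

5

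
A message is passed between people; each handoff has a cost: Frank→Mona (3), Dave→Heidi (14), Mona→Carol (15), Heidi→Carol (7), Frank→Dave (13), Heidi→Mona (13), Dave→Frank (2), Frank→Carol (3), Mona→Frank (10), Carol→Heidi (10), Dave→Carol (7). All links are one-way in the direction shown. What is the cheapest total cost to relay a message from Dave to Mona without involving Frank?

27

Paths from Dave to Mona avoiding Frank:
Dave -> Carol -> Heidi -> Mona: 7 + 10 + 13 = 30
Dave -> Heidi -> Mona: 14 + 13 = 27
Shortest: 27.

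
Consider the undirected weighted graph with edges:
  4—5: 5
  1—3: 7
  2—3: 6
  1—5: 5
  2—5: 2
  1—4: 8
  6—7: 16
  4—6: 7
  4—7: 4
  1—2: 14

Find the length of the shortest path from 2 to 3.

6

Paths from 2 to 3:
2 -> 5 -> 4 -> 1 -> 3: 2 + 5 + 8 + 7 = 22
2 -> 1 -> 3: 14 + 7 = 21
2 -> 5 -> 1 -> 3: 2 + 5 + 7 = 14
2 -> 3: 6
Best route has total 6.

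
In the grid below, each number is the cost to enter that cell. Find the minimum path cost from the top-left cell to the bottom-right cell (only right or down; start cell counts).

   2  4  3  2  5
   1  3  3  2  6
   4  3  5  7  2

Path [0,0]→[1,0]→[1,1]→[1,2]→[1,3]→[1,4]→[2,4]: 2 + 1 + 3 + 3 + 2 + 6 + 2 = 19.
For comparison, the top-then-right route costs 24.

19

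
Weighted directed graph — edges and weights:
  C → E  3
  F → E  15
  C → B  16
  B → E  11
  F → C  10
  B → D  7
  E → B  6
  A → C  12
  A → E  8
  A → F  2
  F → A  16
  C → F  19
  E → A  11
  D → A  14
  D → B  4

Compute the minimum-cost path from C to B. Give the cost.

Routes from C to B:
C-F-A-E-B: 19 + 16 + 8 + 6 = 49
C-E-B: 3 + 6 = 9
C-B: 16
C-F-E-B: 19 + 15 + 6 = 40
The minimum is 9.

9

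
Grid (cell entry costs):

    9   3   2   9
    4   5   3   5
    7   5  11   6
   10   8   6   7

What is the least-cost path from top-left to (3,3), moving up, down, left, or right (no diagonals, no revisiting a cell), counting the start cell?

Take r0c0 → r0c1 → r0c2 → r1c2 → r1c3 → r2c3 → r3c3 for a total of 9 + 3 + 2 + 3 + 5 + 6 + 7 = 35.

35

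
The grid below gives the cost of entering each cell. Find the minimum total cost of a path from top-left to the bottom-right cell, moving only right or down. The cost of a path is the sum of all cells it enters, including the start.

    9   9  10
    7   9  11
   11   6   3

34

Best path: [0,0] [1,0] [1,1] [2,1] [2,2]
Cost: 9 + 7 + 9 + 6 + 3 = 34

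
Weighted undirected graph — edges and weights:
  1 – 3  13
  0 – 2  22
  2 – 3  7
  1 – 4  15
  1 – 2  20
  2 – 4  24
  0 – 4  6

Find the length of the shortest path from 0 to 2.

Paths from 0 to 2:
0-4-1-3-2: 6 + 15 + 13 + 7 = 41
0-2: 22
0-4-1-2: 6 + 15 + 20 = 41
0-4-2: 6 + 24 = 30
Shortest: 22.

22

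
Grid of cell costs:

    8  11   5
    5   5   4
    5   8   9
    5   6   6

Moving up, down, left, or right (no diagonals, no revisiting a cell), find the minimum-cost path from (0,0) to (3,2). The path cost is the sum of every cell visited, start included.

35

Path [0,0] [1,0] [2,0] [3,0] [3,1] [3,2]: 8 + 5 + 5 + 5 + 6 + 6 = 35.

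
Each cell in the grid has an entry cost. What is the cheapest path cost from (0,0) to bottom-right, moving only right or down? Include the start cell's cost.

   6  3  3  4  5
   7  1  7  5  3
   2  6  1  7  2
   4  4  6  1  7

Best path: r0c0→r0c1→r1c1→r2c1→r2c2→r3c2→r3c3→r3c4
Cost: 6 + 3 + 1 + 6 + 1 + 6 + 1 + 7 = 31
(Top row then right column would cost 33.)

31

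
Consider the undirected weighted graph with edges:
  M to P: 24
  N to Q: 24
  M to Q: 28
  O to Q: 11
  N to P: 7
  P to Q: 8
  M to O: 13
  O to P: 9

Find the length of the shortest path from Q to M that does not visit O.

28

Candidate routes:
Q → P → M: 8 + 24 = 32
Q → N → P → M: 24 + 7 + 24 = 55
Q → M: 28
Best route has total 28.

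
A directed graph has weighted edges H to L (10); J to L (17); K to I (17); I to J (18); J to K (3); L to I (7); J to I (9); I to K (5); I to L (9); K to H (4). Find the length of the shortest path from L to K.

12

Candidate routes:
L → I → K: 7 + 5 = 12
L → I → J → K: 7 + 18 + 3 = 28
The minimum is 12.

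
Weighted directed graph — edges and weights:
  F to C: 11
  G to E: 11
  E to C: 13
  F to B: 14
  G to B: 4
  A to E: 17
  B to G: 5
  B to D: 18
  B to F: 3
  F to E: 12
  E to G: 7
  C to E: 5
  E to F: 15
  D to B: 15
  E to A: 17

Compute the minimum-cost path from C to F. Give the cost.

Routes from C to F:
C-E-F: 5 + 15 = 20
C-E-G-B-F: 5 + 7 + 4 + 3 = 19
Shortest: 19.

19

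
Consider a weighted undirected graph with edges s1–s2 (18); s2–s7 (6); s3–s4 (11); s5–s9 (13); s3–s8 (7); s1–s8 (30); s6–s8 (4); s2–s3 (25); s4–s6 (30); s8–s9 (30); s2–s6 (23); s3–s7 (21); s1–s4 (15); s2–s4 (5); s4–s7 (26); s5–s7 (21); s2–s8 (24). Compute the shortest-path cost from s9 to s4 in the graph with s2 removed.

A few of the s9→s4 routes:
s9→s5→s7→s4: 13 + 21 + 26 = 60
s9→s5→s7→s3→s4: 13 + 21 + 21 + 11 = 66
s9→s8→s3→s4: 30 + 7 + 11 = 48
s9→s8→s6→s4: 30 + 4 + 30 = 64
Best route has total 48.

48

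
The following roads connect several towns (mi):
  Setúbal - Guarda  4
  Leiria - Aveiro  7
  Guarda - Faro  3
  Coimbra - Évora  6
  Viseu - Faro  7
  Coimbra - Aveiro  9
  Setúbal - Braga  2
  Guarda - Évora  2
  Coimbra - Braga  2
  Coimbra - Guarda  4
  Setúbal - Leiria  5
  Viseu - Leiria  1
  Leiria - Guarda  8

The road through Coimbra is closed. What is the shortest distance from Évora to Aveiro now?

17

Candidate routes:
Évora → Guarda → Setúbal → Leiria → Aveiro: 2 + 4 + 5 + 7 = 18
Évora → Guarda → Leiria → Aveiro: 2 + 8 + 7 = 17
Évora → Guarda → Faro → Viseu → Leiria → Aveiro: 2 + 3 + 7 + 1 + 7 = 20
The minimum is 17 mi.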